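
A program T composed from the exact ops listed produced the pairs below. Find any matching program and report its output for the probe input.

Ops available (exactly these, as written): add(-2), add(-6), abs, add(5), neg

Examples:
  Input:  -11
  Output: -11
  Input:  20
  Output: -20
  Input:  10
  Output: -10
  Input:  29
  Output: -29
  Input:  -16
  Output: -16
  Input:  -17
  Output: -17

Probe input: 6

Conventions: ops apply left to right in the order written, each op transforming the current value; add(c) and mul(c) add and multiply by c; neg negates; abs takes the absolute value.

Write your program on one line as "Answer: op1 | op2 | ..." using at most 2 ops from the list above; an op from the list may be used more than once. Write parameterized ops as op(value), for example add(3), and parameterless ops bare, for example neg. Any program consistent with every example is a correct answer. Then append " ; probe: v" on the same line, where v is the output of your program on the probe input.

abs | neg ; probe: -6

Check, running the answer program on each example:
  -11 -> 11 -> -11
  20 -> 20 -> -20
  10 -> 10 -> -10
  29 -> 29 -> -29
  -16 -> 16 -> -16
  -17 -> 17 -> -17
  probe: 6 -> 6 -> -6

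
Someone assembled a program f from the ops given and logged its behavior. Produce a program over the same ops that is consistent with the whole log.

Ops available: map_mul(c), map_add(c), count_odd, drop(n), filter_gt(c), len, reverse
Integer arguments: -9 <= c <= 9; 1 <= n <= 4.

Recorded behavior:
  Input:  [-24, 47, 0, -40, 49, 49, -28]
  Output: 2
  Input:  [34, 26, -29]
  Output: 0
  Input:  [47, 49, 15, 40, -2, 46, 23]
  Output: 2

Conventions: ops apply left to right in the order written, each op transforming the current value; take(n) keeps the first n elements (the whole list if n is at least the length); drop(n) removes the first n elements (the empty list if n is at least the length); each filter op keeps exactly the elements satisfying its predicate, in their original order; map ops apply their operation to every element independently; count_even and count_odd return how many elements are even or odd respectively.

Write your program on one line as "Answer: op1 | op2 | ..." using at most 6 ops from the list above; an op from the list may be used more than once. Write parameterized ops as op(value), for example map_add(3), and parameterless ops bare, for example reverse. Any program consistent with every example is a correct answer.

drop(2) | drop(2) | drop(1) | reverse | len

Check, running the answer program on each example:
  [-24, 47, 0, -40, 49, 49, -28] -> [0, -40, 49, 49, -28] -> [49, 49, -28] -> [49, -28] -> [-28, 49] -> 2
  [34, 26, -29] -> [-29] -> [] -> [] -> [] -> 0
  [47, 49, 15, 40, -2, 46, 23] -> [15, 40, -2, 46, 23] -> [-2, 46, 23] -> [46, 23] -> [23, 46] -> 2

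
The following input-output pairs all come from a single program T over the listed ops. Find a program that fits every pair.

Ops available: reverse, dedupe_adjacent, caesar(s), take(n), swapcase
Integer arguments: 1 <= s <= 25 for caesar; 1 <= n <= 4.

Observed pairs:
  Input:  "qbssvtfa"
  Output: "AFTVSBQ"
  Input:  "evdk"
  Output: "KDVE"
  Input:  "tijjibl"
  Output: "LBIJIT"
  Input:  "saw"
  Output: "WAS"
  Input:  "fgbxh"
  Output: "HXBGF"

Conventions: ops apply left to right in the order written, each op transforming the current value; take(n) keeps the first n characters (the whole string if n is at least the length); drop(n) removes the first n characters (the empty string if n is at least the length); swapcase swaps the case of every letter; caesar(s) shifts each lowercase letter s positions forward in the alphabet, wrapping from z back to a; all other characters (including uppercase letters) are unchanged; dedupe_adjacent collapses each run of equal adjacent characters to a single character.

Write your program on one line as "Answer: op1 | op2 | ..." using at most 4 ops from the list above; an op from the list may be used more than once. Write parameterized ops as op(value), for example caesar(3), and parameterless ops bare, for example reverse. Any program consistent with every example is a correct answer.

dedupe_adjacent | reverse | swapcase

Check, running the answer program on each example:
  "qbssvtfa" -> "qbsvtfa" -> "aftvsbq" -> "AFTVSBQ"
  "evdk" -> "evdk" -> "kdve" -> "KDVE"
  "tijjibl" -> "tijibl" -> "lbijit" -> "LBIJIT"
  "saw" -> "saw" -> "was" -> "WAS"
  "fgbxh" -> "fgbxh" -> "hxbgf" -> "HXBGF"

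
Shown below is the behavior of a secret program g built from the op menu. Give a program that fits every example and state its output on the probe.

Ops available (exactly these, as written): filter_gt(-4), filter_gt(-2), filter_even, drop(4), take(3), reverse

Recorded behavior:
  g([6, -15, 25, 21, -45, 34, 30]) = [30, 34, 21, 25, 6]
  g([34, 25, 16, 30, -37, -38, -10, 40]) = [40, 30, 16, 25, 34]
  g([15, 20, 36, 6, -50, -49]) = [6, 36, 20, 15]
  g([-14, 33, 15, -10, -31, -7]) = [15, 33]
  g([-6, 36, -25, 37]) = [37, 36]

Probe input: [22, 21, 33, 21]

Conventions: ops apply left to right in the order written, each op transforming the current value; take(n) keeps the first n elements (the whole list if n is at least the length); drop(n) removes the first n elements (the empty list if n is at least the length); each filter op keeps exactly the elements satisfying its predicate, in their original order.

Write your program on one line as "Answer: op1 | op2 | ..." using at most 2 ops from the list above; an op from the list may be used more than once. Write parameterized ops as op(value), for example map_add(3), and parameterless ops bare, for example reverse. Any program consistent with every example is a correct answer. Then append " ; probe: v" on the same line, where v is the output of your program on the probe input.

reverse | filter_gt(-4) ; probe: [21, 33, 21, 22]

Check, running the answer program on each example:
  [6, -15, 25, 21, -45, 34, 30] -> [30, 34, -45, 21, 25, -15, 6] -> [30, 34, 21, 25, 6]
  [34, 25, 16, 30, -37, -38, -10, 40] -> [40, -10, -38, -37, 30, 16, 25, 34] -> [40, 30, 16, 25, 34]
  [15, 20, 36, 6, -50, -49] -> [-49, -50, 6, 36, 20, 15] -> [6, 36, 20, 15]
  [-14, 33, 15, -10, -31, -7] -> [-7, -31, -10, 15, 33, -14] -> [15, 33]
  [-6, 36, -25, 37] -> [37, -25, 36, -6] -> [37, 36]
  probe: [22, 21, 33, 21] -> [21, 33, 21, 22] -> [21, 33, 21, 22]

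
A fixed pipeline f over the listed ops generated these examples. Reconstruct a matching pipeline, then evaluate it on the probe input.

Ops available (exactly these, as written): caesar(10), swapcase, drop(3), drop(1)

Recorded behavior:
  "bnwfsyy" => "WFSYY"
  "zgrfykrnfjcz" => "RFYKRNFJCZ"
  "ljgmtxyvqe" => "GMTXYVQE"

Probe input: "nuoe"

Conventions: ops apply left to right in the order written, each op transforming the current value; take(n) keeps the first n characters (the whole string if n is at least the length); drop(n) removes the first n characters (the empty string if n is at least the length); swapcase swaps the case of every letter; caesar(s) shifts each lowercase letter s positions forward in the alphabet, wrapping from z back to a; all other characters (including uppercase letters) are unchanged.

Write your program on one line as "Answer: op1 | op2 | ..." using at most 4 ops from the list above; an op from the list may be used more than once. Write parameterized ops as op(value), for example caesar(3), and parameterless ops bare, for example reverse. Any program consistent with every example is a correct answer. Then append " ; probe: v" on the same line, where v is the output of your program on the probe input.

drop(1) | swapcase | drop(1) ; probe: "OE"

Check, running the answer program on each example:
  "bnwfsyy" -> "nwfsyy" -> "NWFSYY" -> "WFSYY"
  "zgrfykrnfjcz" -> "grfykrnfjcz" -> "GRFYKRNFJCZ" -> "RFYKRNFJCZ"
  "ljgmtxyvqe" -> "jgmtxyvqe" -> "JGMTXYVQE" -> "GMTXYVQE"
  probe: "nuoe" -> "uoe" -> "UOE" -> "OE"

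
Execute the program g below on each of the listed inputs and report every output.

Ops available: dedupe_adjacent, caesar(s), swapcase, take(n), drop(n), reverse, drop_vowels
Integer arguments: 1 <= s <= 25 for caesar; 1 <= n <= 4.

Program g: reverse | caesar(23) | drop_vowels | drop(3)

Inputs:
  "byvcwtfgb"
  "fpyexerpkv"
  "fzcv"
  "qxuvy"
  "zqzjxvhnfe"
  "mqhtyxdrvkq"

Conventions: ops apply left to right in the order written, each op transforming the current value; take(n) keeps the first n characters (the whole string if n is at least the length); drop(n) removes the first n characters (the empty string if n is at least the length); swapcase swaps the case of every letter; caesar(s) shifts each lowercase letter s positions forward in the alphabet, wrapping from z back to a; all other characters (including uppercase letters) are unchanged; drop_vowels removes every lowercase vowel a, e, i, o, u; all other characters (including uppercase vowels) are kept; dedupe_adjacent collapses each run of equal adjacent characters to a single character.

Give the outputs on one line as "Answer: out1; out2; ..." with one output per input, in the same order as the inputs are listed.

Execution, op by op:
  "byvcwtfgb" -> "bgftwcvyb" -> "ydcqtzsvy" -> "ydcqtzsvy" -> "qtzsvy"
  "fpyexerpkv" -> "vkprexeypf" -> "shmobubvmc" -> "shmbbvmc" -> "bbvmc"
  "fzcv" -> "vczf" -> "szwc" -> "szwc" -> "c"
  "qxuvy" -> "yvuxq" -> "vsrun" -> "vsrn" -> "n"
  "zqzjxvhnfe" -> "efnhvxjzqz" -> "bckesugwnw" -> "bcksgwnw" -> "sgwnw"
  "mqhtyxdrvkq" -> "qkvrdxythqm" -> "nhsoauvqenj" -> "nhsvqnj" -> "vqnj"

"qtzsvy"; "bbvmc"; "c"; "n"; "sgwnw"; "vqnj"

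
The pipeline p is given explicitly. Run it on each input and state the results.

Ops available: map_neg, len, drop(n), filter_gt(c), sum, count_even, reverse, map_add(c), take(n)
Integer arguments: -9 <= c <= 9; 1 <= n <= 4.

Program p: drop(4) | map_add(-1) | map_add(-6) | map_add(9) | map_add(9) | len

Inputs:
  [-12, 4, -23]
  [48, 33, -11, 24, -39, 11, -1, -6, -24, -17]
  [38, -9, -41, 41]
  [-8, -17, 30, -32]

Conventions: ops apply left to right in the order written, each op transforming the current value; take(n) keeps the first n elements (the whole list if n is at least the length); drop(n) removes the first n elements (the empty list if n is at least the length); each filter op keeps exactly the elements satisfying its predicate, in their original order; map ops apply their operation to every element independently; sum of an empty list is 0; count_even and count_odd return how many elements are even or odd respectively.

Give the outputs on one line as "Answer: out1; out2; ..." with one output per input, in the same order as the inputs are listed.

0; 6; 0; 0

Execution, op by op:
  [-12, 4, -23] -> [] -> [] -> [] -> [] -> [] -> 0
  [48, 33, -11, 24, -39, 11, -1, -6, -24, -17] -> [-39, 11, -1, -6, -24, -17] -> [-40, 10, -2, -7, -25, -18] -> [-46, 4, -8, -13, -31, -24] -> [-37, 13, 1, -4, -22, -15] -> [-28, 22, 10, 5, -13, -6] -> 6
  [38, -9, -41, 41] -> [] -> [] -> [] -> [] -> [] -> 0
  [-8, -17, 30, -32] -> [] -> [] -> [] -> [] -> [] -> 0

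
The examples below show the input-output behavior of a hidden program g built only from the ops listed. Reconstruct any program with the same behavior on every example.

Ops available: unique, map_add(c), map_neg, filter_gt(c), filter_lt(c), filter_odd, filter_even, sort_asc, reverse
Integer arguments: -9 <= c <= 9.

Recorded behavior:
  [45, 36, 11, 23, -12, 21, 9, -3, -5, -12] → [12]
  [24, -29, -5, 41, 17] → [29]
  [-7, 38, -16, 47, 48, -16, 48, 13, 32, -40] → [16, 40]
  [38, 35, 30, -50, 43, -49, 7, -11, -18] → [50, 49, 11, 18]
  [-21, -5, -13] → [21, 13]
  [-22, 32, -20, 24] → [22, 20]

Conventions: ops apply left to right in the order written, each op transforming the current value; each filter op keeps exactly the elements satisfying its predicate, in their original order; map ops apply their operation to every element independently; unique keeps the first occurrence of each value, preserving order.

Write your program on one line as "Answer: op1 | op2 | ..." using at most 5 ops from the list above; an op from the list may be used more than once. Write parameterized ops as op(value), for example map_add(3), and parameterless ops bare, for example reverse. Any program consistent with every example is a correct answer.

filter_lt(2) | unique | map_neg | filter_gt(9)

Check, running the answer program on each example:
  [45, 36, 11, 23, -12, 21, 9, -3, -5, -12] -> [-12, -3, -5, -12] -> [-12, -3, -5] -> [12, 3, 5] -> [12]
  [24, -29, -5, 41, 17] -> [-29, -5] -> [-29, -5] -> [29, 5] -> [29]
  [-7, 38, -16, 47, 48, -16, 48, 13, 32, -40] -> [-7, -16, -16, -40] -> [-7, -16, -40] -> [7, 16, 40] -> [16, 40]
  [38, 35, 30, -50, 43, -49, 7, -11, -18] -> [-50, -49, -11, -18] -> [-50, -49, -11, -18] -> [50, 49, 11, 18] -> [50, 49, 11, 18]
  [-21, -5, -13] -> [-21, -5, -13] -> [-21, -5, -13] -> [21, 5, 13] -> [21, 13]
  [-22, 32, -20, 24] -> [-22, -20] -> [-22, -20] -> [22, 20] -> [22, 20]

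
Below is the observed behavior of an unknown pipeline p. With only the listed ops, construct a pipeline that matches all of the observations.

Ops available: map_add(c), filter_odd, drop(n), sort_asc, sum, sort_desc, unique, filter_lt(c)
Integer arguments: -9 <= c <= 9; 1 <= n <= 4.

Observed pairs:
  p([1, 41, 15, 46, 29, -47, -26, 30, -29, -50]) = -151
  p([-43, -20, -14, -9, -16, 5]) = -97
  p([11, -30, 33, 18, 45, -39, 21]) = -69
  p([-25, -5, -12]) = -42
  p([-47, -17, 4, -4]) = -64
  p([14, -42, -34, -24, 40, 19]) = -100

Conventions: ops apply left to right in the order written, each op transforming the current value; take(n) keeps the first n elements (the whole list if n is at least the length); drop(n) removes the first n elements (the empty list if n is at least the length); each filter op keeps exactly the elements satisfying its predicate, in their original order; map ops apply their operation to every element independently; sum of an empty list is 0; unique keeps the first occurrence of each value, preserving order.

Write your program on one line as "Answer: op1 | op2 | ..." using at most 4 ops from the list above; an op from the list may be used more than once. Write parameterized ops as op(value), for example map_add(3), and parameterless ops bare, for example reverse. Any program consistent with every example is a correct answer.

sort_asc | filter_lt(9) | sum

Check, running the answer program on each example:
  [1, 41, 15, 46, 29, -47, -26, 30, -29, -50] -> [-50, -47, -29, -26, 1, 15, 29, 30, 41, 46] -> [-50, -47, -29, -26, 1] -> -151
  [-43, -20, -14, -9, -16, 5] -> [-43, -20, -16, -14, -9, 5] -> [-43, -20, -16, -14, -9, 5] -> -97
  [11, -30, 33, 18, 45, -39, 21] -> [-39, -30, 11, 18, 21, 33, 45] -> [-39, -30] -> -69
  [-25, -5, -12] -> [-25, -12, -5] -> [-25, -12, -5] -> -42
  [-47, -17, 4, -4] -> [-47, -17, -4, 4] -> [-47, -17, -4, 4] -> -64
  [14, -42, -34, -24, 40, 19] -> [-42, -34, -24, 14, 19, 40] -> [-42, -34, -24] -> -100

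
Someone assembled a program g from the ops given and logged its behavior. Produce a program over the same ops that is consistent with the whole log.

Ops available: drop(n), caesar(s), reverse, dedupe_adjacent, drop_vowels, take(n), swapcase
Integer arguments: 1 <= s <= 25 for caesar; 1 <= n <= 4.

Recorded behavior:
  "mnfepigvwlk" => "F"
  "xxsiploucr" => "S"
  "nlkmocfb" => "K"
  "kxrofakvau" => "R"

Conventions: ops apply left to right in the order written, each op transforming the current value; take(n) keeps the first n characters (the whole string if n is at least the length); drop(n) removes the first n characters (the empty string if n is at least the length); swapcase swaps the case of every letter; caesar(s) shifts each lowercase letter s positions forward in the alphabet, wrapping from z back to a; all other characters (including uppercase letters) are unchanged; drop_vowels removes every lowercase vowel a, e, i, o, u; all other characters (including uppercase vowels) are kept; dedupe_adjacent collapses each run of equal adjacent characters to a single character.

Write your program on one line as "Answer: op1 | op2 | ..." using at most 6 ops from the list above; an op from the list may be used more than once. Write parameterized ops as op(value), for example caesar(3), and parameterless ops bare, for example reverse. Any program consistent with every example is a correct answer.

drop_vowels | take(3) | swapcase | drop(1) | drop(1)

Check, running the answer program on each example:
  "mnfepigvwlk" -> "mnfpgvwlk" -> "mnf" -> "MNF" -> "NF" -> "F"
  "xxsiploucr" -> "xxsplcr" -> "xxs" -> "XXS" -> "XS" -> "S"
  "nlkmocfb" -> "nlkmcfb" -> "nlk" -> "NLK" -> "LK" -> "K"
  "kxrofakvau" -> "kxrfkv" -> "kxr" -> "KXR" -> "XR" -> "R"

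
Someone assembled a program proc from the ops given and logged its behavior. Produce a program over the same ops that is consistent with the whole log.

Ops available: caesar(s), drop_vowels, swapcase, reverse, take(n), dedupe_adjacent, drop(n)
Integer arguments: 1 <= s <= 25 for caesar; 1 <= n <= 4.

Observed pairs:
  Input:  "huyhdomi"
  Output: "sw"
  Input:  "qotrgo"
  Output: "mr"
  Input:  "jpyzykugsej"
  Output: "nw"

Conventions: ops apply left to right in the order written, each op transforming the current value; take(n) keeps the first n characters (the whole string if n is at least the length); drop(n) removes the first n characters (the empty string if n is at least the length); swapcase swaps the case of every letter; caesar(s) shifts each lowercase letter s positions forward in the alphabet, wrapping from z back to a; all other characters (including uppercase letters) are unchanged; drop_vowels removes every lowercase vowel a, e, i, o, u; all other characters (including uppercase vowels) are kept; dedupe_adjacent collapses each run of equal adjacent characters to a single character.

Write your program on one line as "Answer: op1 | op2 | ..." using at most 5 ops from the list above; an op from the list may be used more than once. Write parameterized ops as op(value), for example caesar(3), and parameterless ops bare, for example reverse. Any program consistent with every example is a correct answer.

drop(1) | take(2) | caesar(19) | caesar(5)

Check, running the answer program on each example:
  "huyhdomi" -> "uyhdomi" -> "uy" -> "nr" -> "sw"
  "qotrgo" -> "otrgo" -> "ot" -> "hm" -> "mr"
  "jpyzykugsej" -> "pyzykugsej" -> "py" -> "ir" -> "nw"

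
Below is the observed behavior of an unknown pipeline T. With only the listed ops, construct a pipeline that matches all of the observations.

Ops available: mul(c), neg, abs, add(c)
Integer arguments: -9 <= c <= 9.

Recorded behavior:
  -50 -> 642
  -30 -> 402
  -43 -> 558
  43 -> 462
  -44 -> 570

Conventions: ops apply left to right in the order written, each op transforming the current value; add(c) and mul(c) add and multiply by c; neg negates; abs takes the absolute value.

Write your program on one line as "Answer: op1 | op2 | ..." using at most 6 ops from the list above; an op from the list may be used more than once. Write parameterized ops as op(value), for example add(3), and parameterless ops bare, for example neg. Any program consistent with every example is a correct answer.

neg | add(4) | abs | mul(4) | mul(3) | add(-6)

Check, running the answer program on each example:
  -50 -> 50 -> 54 -> 54 -> 216 -> 648 -> 642
  -30 -> 30 -> 34 -> 34 -> 136 -> 408 -> 402
  -43 -> 43 -> 47 -> 47 -> 188 -> 564 -> 558
  43 -> -43 -> -39 -> 39 -> 156 -> 468 -> 462
  -44 -> 44 -> 48 -> 48 -> 192 -> 576 -> 570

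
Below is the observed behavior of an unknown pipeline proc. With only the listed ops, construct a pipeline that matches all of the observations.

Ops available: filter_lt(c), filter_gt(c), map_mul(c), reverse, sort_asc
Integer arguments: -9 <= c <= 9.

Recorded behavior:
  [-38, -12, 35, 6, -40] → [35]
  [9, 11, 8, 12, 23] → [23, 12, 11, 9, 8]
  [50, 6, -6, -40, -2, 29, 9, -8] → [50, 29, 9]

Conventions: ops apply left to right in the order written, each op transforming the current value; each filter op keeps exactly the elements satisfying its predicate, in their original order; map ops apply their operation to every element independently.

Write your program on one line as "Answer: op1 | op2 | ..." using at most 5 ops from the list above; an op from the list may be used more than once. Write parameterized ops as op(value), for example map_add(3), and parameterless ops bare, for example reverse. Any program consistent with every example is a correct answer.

filter_gt(6) | reverse | sort_asc | reverse

Check, running the answer program on each example:
  [-38, -12, 35, 6, -40] -> [35] -> [35] -> [35] -> [35]
  [9, 11, 8, 12, 23] -> [9, 11, 8, 12, 23] -> [23, 12, 8, 11, 9] -> [8, 9, 11, 12, 23] -> [23, 12, 11, 9, 8]
  [50, 6, -6, -40, -2, 29, 9, -8] -> [50, 29, 9] -> [9, 29, 50] -> [9, 29, 50] -> [50, 29, 9]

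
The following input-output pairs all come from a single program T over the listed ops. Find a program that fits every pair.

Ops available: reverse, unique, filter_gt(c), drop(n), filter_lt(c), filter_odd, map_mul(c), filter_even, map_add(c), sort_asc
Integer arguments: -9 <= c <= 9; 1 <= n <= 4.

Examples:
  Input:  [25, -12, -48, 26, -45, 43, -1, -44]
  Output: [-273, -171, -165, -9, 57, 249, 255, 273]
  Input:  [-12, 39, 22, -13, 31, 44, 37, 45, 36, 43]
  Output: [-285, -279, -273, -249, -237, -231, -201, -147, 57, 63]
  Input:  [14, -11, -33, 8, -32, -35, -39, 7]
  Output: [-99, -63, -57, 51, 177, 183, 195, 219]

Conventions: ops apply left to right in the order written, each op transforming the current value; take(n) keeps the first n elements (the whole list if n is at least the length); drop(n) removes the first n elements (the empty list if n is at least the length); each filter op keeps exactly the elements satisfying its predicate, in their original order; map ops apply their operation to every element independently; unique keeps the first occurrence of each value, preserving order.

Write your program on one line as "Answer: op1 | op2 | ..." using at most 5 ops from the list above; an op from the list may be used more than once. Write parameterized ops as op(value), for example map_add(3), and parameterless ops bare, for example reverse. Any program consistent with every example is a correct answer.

map_add(2) | map_mul(-6) | map_add(-3) | sort_asc

Check, running the answer program on each example:
  [25, -12, -48, 26, -45, 43, -1, -44] -> [27, -10, -46, 28, -43, 45, 1, -42] -> [-162, 60, 276, -168, 258, -270, -6, 252] -> [-165, 57, 273, -171, 255, -273, -9, 249] -> [-273, -171, -165, -9, 57, 249, 255, 273]
  [-12, 39, 22, -13, 31, 44, 37, 45, 36, 43] -> [-10, 41, 24, -11, 33, 46, 39, 47, 38, 45] -> [60, -246, -144, 66, -198, -276, -234, -282, -228, -270] -> [57, -249, -147, 63, -201, -279, -237, -285, -231, -273] -> [-285, -279, -273, -249, -237, -231, -201, -147, 57, 63]
  [14, -11, -33, 8, -32, -35, -39, 7] -> [16, -9, -31, 10, -30, -33, -37, 9] -> [-96, 54, 186, -60, 180, 198, 222, -54] -> [-99, 51, 183, -63, 177, 195, 219, -57] -> [-99, -63, -57, 51, 177, 183, 195, 219]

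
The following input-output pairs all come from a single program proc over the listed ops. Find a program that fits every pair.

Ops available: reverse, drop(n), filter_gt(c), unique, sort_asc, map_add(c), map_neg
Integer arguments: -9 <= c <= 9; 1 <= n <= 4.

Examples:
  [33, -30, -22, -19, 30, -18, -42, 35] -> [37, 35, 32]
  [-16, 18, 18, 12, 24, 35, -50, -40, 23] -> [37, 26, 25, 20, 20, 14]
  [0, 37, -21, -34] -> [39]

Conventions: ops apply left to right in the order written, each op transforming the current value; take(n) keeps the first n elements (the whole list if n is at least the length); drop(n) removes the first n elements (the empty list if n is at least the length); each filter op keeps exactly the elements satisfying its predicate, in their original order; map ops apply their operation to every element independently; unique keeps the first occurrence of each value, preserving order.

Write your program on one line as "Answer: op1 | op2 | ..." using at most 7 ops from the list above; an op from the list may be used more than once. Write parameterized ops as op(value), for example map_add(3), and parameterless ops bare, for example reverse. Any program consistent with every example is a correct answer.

map_add(-4) | reverse | filter_gt(2) | map_add(6) | sort_asc | reverse

Check, running the answer program on each example:
  [33, -30, -22, -19, 30, -18, -42, 35] -> [29, -34, -26, -23, 26, -22, -46, 31] -> [31, -46, -22, 26, -23, -26, -34, 29] -> [31, 26, 29] -> [37, 32, 35] -> [32, 35, 37] -> [37, 35, 32]
  [-16, 18, 18, 12, 24, 35, -50, -40, 23] -> [-20, 14, 14, 8, 20, 31, -54, -44, 19] -> [19, -44, -54, 31, 20, 8, 14, 14, -20] -> [19, 31, 20, 8, 14, 14] -> [25, 37, 26, 14, 20, 20] -> [14, 20, 20, 25, 26, 37] -> [37, 26, 25, 20, 20, 14]
  [0, 37, -21, -34] -> [-4, 33, -25, -38] -> [-38, -25, 33, -4] -> [33] -> [39] -> [39] -> [39]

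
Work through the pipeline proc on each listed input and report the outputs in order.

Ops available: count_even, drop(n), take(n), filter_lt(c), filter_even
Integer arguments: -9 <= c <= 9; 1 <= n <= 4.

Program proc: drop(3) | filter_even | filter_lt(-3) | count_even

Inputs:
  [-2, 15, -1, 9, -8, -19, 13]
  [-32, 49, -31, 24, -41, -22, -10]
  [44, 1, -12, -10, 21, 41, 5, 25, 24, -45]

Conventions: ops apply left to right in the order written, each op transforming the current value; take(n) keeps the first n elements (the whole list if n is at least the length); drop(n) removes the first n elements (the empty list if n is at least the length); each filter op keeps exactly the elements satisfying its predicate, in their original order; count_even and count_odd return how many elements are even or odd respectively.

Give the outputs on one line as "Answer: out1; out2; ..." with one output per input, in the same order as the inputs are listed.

1; 2; 1

Execution, op by op:
  [-2, 15, -1, 9, -8, -19, 13] -> [9, -8, -19, 13] -> [-8] -> [-8] -> 1
  [-32, 49, -31, 24, -41, -22, -10] -> [24, -41, -22, -10] -> [24, -22, -10] -> [-22, -10] -> 2
  [44, 1, -12, -10, 21, 41, 5, 25, 24, -45] -> [-10, 21, 41, 5, 25, 24, -45] -> [-10, 24] -> [-10] -> 1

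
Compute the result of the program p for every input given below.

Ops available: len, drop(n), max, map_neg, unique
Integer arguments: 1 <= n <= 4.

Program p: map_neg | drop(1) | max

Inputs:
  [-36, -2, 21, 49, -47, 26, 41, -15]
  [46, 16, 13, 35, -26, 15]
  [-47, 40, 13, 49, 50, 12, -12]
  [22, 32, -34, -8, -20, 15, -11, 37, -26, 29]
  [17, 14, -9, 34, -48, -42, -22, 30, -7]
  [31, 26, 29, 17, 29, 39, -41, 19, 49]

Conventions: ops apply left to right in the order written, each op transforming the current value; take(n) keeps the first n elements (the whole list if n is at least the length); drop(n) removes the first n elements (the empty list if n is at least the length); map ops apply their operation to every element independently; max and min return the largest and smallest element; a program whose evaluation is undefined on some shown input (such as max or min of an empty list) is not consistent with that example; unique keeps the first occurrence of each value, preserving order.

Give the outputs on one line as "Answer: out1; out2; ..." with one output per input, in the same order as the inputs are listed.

47; 26; 12; 34; 48; 41

Execution, op by op:
  [-36, -2, 21, 49, -47, 26, 41, -15] -> [36, 2, -21, -49, 47, -26, -41, 15] -> [2, -21, -49, 47, -26, -41, 15] -> 47
  [46, 16, 13, 35, -26, 15] -> [-46, -16, -13, -35, 26, -15] -> [-16, -13, -35, 26, -15] -> 26
  [-47, 40, 13, 49, 50, 12, -12] -> [47, -40, -13, -49, -50, -12, 12] -> [-40, -13, -49, -50, -12, 12] -> 12
  [22, 32, -34, -8, -20, 15, -11, 37, -26, 29] -> [-22, -32, 34, 8, 20, -15, 11, -37, 26, -29] -> [-32, 34, 8, 20, -15, 11, -37, 26, -29] -> 34
  [17, 14, -9, 34, -48, -42, -22, 30, -7] -> [-17, -14, 9, -34, 48, 42, 22, -30, 7] -> [-14, 9, -34, 48, 42, 22, -30, 7] -> 48
  [31, 26, 29, 17, 29, 39, -41, 19, 49] -> [-31, -26, -29, -17, -29, -39, 41, -19, -49] -> [-26, -29, -17, -29, -39, 41, -19, -49] -> 41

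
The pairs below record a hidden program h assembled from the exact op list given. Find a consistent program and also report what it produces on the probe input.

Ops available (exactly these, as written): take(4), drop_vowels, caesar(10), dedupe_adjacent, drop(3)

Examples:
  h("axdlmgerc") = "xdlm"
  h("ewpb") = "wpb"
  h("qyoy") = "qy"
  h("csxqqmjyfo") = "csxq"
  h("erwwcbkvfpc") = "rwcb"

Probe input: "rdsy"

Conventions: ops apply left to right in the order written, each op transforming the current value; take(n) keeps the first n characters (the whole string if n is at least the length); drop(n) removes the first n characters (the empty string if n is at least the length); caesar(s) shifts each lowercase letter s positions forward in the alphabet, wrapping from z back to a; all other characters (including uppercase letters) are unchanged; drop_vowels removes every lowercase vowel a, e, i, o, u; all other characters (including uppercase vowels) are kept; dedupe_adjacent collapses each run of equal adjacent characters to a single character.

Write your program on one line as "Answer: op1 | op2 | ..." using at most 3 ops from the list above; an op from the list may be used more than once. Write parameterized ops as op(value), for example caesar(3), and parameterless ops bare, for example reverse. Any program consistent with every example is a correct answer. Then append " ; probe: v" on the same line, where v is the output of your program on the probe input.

drop_vowels | dedupe_adjacent | take(4) ; probe: "rdsy"

Check, running the answer program on each example:
  "axdlmgerc" -> "xdlmgrc" -> "xdlmgrc" -> "xdlm"
  "ewpb" -> "wpb" -> "wpb" -> "wpb"
  "qyoy" -> "qyy" -> "qy" -> "qy"
  "csxqqmjyfo" -> "csxqqmjyf" -> "csxqmjyf" -> "csxq"
  "erwwcbkvfpc" -> "rwwcbkvfpc" -> "rwcbkvfpc" -> "rwcb"
  probe: "rdsy" -> "rdsy" -> "rdsy" -> "rdsy"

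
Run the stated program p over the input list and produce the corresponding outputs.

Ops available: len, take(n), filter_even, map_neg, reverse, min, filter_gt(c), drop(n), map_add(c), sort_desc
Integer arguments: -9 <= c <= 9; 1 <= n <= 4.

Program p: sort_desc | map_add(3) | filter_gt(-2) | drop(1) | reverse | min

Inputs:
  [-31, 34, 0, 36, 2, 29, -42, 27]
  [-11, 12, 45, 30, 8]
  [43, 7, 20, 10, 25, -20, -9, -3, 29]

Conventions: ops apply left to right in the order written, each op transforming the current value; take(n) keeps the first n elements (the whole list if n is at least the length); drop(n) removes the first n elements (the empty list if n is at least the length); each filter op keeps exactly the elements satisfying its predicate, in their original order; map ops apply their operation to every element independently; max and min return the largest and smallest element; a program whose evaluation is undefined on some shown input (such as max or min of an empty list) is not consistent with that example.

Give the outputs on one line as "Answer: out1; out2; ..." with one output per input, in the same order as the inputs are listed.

Execution, op by op:
  [-31, 34, 0, 36, 2, 29, -42, 27] -> [36, 34, 29, 27, 2, 0, -31, -42] -> [39, 37, 32, 30, 5, 3, -28, -39] -> [39, 37, 32, 30, 5, 3] -> [37, 32, 30, 5, 3] -> [3, 5, 30, 32, 37] -> 3
  [-11, 12, 45, 30, 8] -> [45, 30, 12, 8, -11] -> [48, 33, 15, 11, -8] -> [48, 33, 15, 11] -> [33, 15, 11] -> [11, 15, 33] -> 11
  [43, 7, 20, 10, 25, -20, -9, -3, 29] -> [43, 29, 25, 20, 10, 7, -3, -9, -20] -> [46, 32, 28, 23, 13, 10, 0, -6, -17] -> [46, 32, 28, 23, 13, 10, 0] -> [32, 28, 23, 13, 10, 0] -> [0, 10, 13, 23, 28, 32] -> 0

3; 11; 0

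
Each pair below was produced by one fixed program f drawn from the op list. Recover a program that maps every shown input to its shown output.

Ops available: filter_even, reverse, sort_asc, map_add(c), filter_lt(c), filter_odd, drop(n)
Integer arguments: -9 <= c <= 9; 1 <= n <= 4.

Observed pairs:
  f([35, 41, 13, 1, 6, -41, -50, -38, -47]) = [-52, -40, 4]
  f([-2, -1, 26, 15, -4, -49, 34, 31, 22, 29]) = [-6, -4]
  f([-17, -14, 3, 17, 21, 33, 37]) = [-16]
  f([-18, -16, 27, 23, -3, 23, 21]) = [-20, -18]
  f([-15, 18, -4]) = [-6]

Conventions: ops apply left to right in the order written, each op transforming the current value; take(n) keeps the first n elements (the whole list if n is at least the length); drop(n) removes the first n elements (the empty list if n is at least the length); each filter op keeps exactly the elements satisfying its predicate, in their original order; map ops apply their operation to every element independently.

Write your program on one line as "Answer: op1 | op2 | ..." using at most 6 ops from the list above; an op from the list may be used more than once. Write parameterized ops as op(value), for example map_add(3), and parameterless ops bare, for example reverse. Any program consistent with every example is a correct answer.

reverse | filter_even | sort_asc | filter_lt(9) | map_add(-2)

Check, running the answer program on each example:
  [35, 41, 13, 1, 6, -41, -50, -38, -47] -> [-47, -38, -50, -41, 6, 1, 13, 41, 35] -> [-38, -50, 6] -> [-50, -38, 6] -> [-50, -38, 6] -> [-52, -40, 4]
  [-2, -1, 26, 15, -4, -49, 34, 31, 22, 29] -> [29, 22, 31, 34, -49, -4, 15, 26, -1, -2] -> [22, 34, -4, 26, -2] -> [-4, -2, 22, 26, 34] -> [-4, -2] -> [-6, -4]
  [-17, -14, 3, 17, 21, 33, 37] -> [37, 33, 21, 17, 3, -14, -17] -> [-14] -> [-14] -> [-14] -> [-16]
  [-18, -16, 27, 23, -3, 23, 21] -> [21, 23, -3, 23, 27, -16, -18] -> [-16, -18] -> [-18, -16] -> [-18, -16] -> [-20, -18]
  [-15, 18, -4] -> [-4, 18, -15] -> [-4, 18] -> [-4, 18] -> [-4] -> [-6]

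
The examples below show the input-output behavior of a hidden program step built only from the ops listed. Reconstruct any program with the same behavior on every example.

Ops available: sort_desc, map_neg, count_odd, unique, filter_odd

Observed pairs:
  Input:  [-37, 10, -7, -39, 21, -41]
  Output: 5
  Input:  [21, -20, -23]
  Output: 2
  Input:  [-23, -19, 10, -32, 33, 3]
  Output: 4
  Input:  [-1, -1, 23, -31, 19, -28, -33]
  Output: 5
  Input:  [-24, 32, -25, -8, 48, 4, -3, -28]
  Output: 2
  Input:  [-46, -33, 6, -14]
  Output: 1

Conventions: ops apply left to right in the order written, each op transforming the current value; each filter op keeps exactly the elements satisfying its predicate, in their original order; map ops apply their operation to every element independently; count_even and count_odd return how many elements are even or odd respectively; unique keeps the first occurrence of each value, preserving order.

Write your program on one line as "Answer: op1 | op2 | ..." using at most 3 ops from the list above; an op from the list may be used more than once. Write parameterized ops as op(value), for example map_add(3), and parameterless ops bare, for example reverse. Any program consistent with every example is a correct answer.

map_neg | unique | count_odd

Check, running the answer program on each example:
  [-37, 10, -7, -39, 21, -41] -> [37, -10, 7, 39, -21, 41] -> [37, -10, 7, 39, -21, 41] -> 5
  [21, -20, -23] -> [-21, 20, 23] -> [-21, 20, 23] -> 2
  [-23, -19, 10, -32, 33, 3] -> [23, 19, -10, 32, -33, -3] -> [23, 19, -10, 32, -33, -3] -> 4
  [-1, -1, 23, -31, 19, -28, -33] -> [1, 1, -23, 31, -19, 28, 33] -> [1, -23, 31, -19, 28, 33] -> 5
  [-24, 32, -25, -8, 48, 4, -3, -28] -> [24, -32, 25, 8, -48, -4, 3, 28] -> [24, -32, 25, 8, -48, -4, 3, 28] -> 2
  [-46, -33, 6, -14] -> [46, 33, -6, 14] -> [46, 33, -6, 14] -> 1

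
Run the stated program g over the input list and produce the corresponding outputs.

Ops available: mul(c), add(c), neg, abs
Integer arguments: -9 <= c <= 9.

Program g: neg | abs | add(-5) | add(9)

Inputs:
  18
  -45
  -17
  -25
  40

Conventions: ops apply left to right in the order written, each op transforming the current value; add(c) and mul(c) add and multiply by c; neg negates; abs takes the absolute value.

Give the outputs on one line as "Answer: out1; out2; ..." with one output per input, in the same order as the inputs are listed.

22; 49; 21; 29; 44

Execution, op by op:
  18 -> -18 -> 18 -> 13 -> 22
  -45 -> 45 -> 45 -> 40 -> 49
  -17 -> 17 -> 17 -> 12 -> 21
  -25 -> 25 -> 25 -> 20 -> 29
  40 -> -40 -> 40 -> 35 -> 44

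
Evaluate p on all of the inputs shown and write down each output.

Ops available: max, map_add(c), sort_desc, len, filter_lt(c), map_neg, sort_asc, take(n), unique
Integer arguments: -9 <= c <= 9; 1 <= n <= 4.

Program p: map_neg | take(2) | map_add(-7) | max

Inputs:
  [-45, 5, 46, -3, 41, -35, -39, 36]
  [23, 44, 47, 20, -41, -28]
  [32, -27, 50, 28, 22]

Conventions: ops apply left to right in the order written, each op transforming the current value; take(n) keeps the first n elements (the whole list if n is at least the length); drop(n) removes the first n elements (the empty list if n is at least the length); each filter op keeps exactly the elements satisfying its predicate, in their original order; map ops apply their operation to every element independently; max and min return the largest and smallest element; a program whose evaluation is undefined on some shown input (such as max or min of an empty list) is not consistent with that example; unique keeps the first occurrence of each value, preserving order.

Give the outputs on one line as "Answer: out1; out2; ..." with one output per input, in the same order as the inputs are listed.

38; -30; 20

Execution, op by op:
  [-45, 5, 46, -3, 41, -35, -39, 36] -> [45, -5, -46, 3, -41, 35, 39, -36] -> [45, -5] -> [38, -12] -> 38
  [23, 44, 47, 20, -41, -28] -> [-23, -44, -47, -20, 41, 28] -> [-23, -44] -> [-30, -51] -> -30
  [32, -27, 50, 28, 22] -> [-32, 27, -50, -28, -22] -> [-32, 27] -> [-39, 20] -> 20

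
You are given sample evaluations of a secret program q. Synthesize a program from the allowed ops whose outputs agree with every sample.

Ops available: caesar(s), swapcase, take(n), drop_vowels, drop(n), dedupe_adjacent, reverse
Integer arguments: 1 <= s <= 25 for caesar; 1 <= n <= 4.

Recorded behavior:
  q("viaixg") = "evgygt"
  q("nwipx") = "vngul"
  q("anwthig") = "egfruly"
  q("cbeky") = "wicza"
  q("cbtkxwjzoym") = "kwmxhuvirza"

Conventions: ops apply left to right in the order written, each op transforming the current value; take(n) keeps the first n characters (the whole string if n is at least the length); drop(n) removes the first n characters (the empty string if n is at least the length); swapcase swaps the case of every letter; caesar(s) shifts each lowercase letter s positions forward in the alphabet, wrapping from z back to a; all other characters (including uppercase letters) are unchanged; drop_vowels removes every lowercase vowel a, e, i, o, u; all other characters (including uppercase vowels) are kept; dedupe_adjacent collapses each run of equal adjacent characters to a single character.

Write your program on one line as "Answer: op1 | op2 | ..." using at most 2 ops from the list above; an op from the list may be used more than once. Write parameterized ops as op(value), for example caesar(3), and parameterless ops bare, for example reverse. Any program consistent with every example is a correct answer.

reverse | caesar(24)

Check, running the answer program on each example:
  "viaixg" -> "gxiaiv" -> "evgygt"
  "nwipx" -> "xpiwn" -> "vngul"
  "anwthig" -> "gihtwna" -> "egfruly"
  "cbeky" -> "ykebc" -> "wicza"
  "cbtkxwjzoym" -> "myozjwxktbc" -> "kwmxhuvirza"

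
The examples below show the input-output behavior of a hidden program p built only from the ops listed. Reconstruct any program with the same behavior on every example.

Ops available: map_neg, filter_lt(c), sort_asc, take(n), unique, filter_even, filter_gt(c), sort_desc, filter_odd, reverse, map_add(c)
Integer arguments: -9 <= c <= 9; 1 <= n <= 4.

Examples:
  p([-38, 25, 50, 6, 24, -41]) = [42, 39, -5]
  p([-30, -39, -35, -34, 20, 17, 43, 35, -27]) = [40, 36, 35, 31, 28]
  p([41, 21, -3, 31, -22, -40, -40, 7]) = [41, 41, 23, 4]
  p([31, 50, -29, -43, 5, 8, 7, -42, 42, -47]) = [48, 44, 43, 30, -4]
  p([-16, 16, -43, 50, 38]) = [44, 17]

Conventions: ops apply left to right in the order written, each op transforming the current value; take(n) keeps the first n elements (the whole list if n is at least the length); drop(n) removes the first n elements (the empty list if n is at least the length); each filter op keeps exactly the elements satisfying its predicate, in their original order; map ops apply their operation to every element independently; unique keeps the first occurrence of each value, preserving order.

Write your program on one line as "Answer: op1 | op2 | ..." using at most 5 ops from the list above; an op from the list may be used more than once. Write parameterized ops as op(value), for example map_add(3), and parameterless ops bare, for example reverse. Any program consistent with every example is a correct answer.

filter_lt(7) | sort_asc | map_add(-1) | map_neg

Check, running the answer program on each example:
  [-38, 25, 50, 6, 24, -41] -> [-38, 6, -41] -> [-41, -38, 6] -> [-42, -39, 5] -> [42, 39, -5]
  [-30, -39, -35, -34, 20, 17, 43, 35, -27] -> [-30, -39, -35, -34, -27] -> [-39, -35, -34, -30, -27] -> [-40, -36, -35, -31, -28] -> [40, 36, 35, 31, 28]
  [41, 21, -3, 31, -22, -40, -40, 7] -> [-3, -22, -40, -40] -> [-40, -40, -22, -3] -> [-41, -41, -23, -4] -> [41, 41, 23, 4]
  [31, 50, -29, -43, 5, 8, 7, -42, 42, -47] -> [-29, -43, 5, -42, -47] -> [-47, -43, -42, -29, 5] -> [-48, -44, -43, -30, 4] -> [48, 44, 43, 30, -4]
  [-16, 16, -43, 50, 38] -> [-16, -43] -> [-43, -16] -> [-44, -17] -> [44, 17]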